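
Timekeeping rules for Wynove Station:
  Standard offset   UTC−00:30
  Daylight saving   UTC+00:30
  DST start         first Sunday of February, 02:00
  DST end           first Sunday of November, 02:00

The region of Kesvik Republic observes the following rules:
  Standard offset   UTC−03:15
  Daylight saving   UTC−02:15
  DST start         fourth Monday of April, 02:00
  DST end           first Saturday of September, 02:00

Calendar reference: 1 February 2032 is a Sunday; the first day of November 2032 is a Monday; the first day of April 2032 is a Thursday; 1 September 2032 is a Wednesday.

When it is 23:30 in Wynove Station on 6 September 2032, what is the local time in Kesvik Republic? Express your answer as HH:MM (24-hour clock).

1 February 2032 is a Sunday, so the first Sunday is February 1.
1 November 2032 is a Monday, so the first Sunday is November 7.
6 September 2032 falls between 1 February and 7 November, so daylight saving is in effect and Wynove Station is at UTC+00:30.
23:30 Wynove Station − 0h30m = 23:00 UTC.
1 April 2032 is a Thursday, so the first Monday is April 5 and the fourth is April 26.
1 September 2032 is a Wednesday, so the first Saturday is September 4.
At the standard offset (UTC−03:15), 23:00 UTC − 3h15m = 19:45 Kesvik Republic standard time.
Daylight saving runs 26 April – 4 September; the standard-time date in Kesvik Republic, 6 September 2032, is outside that window, so Kesvik Republic is on standard time at UTC−03:15.
23:00 UTC − 3h15m = 19:45 Kesvik Republic.

19:45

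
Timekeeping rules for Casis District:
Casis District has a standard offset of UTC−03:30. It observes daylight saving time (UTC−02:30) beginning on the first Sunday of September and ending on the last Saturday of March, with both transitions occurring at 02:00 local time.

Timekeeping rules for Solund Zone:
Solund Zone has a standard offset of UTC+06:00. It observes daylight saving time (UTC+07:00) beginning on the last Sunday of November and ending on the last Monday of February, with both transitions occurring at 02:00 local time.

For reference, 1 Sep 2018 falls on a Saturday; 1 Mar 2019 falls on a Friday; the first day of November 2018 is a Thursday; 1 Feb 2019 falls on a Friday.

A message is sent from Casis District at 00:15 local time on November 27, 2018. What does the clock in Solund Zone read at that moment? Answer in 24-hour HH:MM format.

1 September 2018 is a Saturday, so the first Sunday is September 2.
1 March 2019 is a Friday, so Saturdays fall on 2, 9, 16, 23, 30; the last is March 30.
Daylight saving runs 2 September 2018 – 30 March 2019; November 27, 2018 is inside that window, so Casis District is at UTC−02:30.
00:15 Casis District + 2h30m = 02:45 UTC.
1 November 2018 is a Thursday, so Sundays fall on 4, 11, 18, 25; the last is November 25.
1 February 2019 is a Friday, so Mondays fall on 4, 11, 18, 25; the last is February 25.
At the standard offset (UTC+06:00), 02:45 UTC + 6h = 08:45 Solund Zone standard time.
Daylight saving runs 25 November 2018 – 25 February 2019; the standard-time date in Solund Zone, November 27, 2018, is inside that window, so Solund Zone is at UTC+07:00.
02:45 UTC + 7h = 09:45 Solund Zone.

09:45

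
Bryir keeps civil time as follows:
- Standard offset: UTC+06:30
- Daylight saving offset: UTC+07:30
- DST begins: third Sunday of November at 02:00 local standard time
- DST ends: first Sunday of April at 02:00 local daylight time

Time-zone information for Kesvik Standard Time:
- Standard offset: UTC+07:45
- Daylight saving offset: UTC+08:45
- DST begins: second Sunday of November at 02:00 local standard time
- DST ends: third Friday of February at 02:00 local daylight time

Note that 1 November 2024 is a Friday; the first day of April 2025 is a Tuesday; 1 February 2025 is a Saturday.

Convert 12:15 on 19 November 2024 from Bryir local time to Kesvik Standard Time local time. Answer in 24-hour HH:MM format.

1 November 2024 is a Friday, so the first Sunday is November 3 and the third is November 17.
1 April 2025 is a Tuesday, so the first Sunday is April 6.
19 November 2024 falls between 17 November 2024 and 6 April 2025, so daylight saving is in effect and Bryir is at UTC+07:30.
12:15 Bryir − 7h30m = 04:45 UTC.
1 November 2024 is a Friday, so the first Sunday is November 3 and the second is November 10.
1 February 2025 is a Saturday, so the first Friday is February 7 and the third is February 21.
At the standard offset (UTC+07:45), 04:45 UTC + 7h45m = 12:30 Kesvik Standard Time standard time.
The standard-time date in Kesvik Standard Time, 19 November 2024, falls between 10 November 2024 and 21 February 2025, so daylight saving is in effect and Kesvik Standard Time is at UTC+08:45.
04:45 UTC + 8h45m = 13:30 Kesvik Standard Time.

13:30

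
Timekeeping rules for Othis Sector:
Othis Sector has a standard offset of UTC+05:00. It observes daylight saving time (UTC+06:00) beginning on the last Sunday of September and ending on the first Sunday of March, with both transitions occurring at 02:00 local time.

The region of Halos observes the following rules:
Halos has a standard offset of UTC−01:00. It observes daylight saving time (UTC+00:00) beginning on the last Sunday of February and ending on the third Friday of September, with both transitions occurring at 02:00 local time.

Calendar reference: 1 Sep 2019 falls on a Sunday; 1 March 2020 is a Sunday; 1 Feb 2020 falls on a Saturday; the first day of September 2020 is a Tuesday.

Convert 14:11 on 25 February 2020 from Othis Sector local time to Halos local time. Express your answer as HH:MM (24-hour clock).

1 September 2019 is a Sunday, so Sundays fall on 1, 8, 15, 22, 29; the last is September 29.
1 March 2020 is a Sunday, so the first Sunday is March 1.
25 February 2020 falls between 29 September 2019 and 1 March 2020, so daylight saving is in effect and Othis Sector is at UTC+06:00.
14:11 Othis Sector − 6h = 08:11 UTC.
1 February 2020 is a Saturday, so Sundays fall on 2, 9, 16, 23; the last is February 23.
1 September 2020 is a Tuesday, so the first Friday is September 4 and the third is September 18.
At the standard offset (UTC−01:00), 08:11 UTC − 1h = 07:11 Halos standard time.
Daylight saving runs 23 February – 18 September; the standard-time date in Halos, 25 February 2020, is inside that window, so Halos is at UTC+00:00.
08:11 UTC + 0h = 08:11 Halos.

08:11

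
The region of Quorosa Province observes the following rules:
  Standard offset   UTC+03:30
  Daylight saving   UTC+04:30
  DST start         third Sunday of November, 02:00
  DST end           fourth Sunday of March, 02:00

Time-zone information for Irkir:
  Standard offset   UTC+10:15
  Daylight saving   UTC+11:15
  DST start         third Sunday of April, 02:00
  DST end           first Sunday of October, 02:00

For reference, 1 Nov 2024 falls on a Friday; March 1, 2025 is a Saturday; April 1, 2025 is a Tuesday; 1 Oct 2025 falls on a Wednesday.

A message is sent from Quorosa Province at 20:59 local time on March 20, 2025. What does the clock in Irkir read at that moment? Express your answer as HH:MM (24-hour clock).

1 November 2024 is a Friday, so the first Sunday is November 3 and the third is November 17.
1 March 2025 is a Saturday, so the first Sunday is March 2 and the fourth is March 23.
Daylight saving runs 17 November 2024 – 23 March 2025; March 20, 2025 is inside that window, so Quorosa Province is at UTC+04:30.
20:59 Quorosa Province − 4h30m = 16:29 UTC.
1 April 2025 is a Tuesday, so the first Sunday is April 6 and the third is April 20.
1 October 2025 is a Wednesday, so the first Sunday is October 5.
At the standard offset (UTC+10:15), 16:29 UTC + 10h15m = 02:44 Irkir standard time (rolling into the next day, 21 March 2025).
The standard-time date in Irkir, March 21, 2025, does not fall between 20 April and 5 October, so daylight saving is not in effect and Irkir is at UTC+10:15.
16:29 UTC + 10h15m = 02:44 Irkir (rolling into the next day, 21 March 2025).

02:44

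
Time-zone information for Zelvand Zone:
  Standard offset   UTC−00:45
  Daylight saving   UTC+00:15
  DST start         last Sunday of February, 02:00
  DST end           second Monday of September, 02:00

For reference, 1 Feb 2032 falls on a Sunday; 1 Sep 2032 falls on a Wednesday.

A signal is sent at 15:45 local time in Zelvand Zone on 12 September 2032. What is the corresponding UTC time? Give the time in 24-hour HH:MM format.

15:30

1 February 2032 is a Sunday, so Sundays fall on 1, 8, 15, 22, 29; the last is February 29.
1 September 2032 is a Wednesday, so the first Monday is September 6 and the second is September 13.
12 September 2032 falls between 29 February and 13 September, so daylight saving is in effect and Zelvand Zone is at UTC+00:15.
15:45 local − 0h15m = 15:30 UTC.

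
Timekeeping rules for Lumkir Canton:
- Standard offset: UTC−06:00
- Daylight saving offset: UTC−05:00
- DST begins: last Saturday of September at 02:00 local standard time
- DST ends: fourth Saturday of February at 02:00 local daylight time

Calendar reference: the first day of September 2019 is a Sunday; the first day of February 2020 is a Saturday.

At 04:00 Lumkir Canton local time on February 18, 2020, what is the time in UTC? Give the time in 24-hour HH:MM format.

1 September 2019 is a Sunday, so Saturdays fall on 7, 14, 21, 28; the last is September 28.
1 February 2020 is a Saturday, so the first Saturday is February 1 and the fourth is February 22.
Daylight saving runs 28 September 2019 – 22 February 2020; February 18, 2020 is inside that window, so Lumkir Canton is at UTC−05:00.
04:00 local + 5h = 09:00 UTC.

09:00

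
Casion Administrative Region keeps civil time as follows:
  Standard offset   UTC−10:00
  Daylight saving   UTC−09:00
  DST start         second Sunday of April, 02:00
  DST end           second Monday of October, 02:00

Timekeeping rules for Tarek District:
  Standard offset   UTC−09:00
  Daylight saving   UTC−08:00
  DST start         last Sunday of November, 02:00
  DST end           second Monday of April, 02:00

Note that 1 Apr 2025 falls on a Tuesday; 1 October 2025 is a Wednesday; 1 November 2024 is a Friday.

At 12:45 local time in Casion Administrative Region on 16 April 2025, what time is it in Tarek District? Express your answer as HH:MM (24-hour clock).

12:45

1 April 2025 is a Tuesday, so the first Sunday is April 6 and the second is April 13.
1 October 2025 is a Wednesday, so the first Monday is October 6 and the second is October 13.
Daylight saving runs 13 April – 13 October; 16 April 2025 is inside that window, so Casion Administrative Region is at UTC−09:00.
12:45 Casion Administrative Region + 9h = 21:45 UTC.
1 November 2024 is a Friday, so Sundays fall on 3, 10, 17, 24; the last is November 24.
1 April 2025 is a Tuesday, so the first Monday is April 7 and the second is April 14.
At the standard offset (UTC−09:00), 21:45 UTC − 9h = 12:45 Tarek District standard time.
Daylight saving runs 24 November 2024 – 14 April 2025; the standard-time date in Tarek District, 16 April 2025, is outside that window, so Tarek District is on standard time at UTC−09:00.
21:45 UTC − 9h = 12:45 Tarek District.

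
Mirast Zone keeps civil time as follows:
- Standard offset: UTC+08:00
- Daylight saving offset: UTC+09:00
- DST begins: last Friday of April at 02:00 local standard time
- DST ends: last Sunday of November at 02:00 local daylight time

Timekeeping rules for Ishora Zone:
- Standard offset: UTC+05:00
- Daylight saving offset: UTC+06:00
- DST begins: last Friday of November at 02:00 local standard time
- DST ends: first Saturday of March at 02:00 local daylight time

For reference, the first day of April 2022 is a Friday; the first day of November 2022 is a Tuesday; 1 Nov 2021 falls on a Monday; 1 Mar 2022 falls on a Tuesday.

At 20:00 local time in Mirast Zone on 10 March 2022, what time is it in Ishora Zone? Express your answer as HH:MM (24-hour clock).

1 April 2022 is a Friday, so Fridays fall on 1, 8, 15, 22, 29; the last is April 29.
1 November 2022 is a Tuesday, so Sundays fall on 6, 13, 20, 27; the last is November 27.
10 March 2022 does not fall between 29 April and 27 November, so daylight saving is not in effect and Mirast Zone is at UTC+08:00.
20:00 Mirast Zone − 8h = 12:00 UTC.
1 November 2021 is a Monday, so Fridays fall on 5, 12, 19, 26; the last is November 26.
1 March 2022 is a Tuesday, so the first Saturday is March 5.
At the standard offset (UTC+05:00), 12:00 UTC + 5h = 17:00 Ishora Zone standard time.
The standard-time date in Ishora Zone, 10 March 2022, is outside the daylight-saving period (26 November 2021 – 5 March 2022), so Ishora Zone is on standard time, UTC+05:00.
12:00 UTC + 5h = 17:00 Ishora Zone.

17:00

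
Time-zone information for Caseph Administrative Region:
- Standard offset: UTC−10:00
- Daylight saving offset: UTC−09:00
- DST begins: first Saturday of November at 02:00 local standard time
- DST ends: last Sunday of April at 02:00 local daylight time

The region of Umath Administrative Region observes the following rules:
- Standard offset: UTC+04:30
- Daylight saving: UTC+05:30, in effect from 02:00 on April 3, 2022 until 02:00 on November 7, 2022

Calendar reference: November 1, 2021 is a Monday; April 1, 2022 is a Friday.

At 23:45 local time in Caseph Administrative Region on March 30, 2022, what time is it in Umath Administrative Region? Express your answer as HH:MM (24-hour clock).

13:15

1 November 2021 is a Monday, so the first Saturday is November 6.
1 April 2022 is a Friday, so Sundays fall on 3, 10, 17, 24; the last is April 24.
March 30, 2022 lies within the daylight-saving period (6 November 2021 – 24 April 2022), so Caseph Administrative Region is on daylight time, UTC−09:00.
23:45 Caseph Administrative Region + 9h = 08:45 UTC (rolling into the next day, 31 March 2022).
At the standard offset (UTC+04:30), 08:45 UTC + 4h30m = 13:15 Umath Administrative Region standard time.
The standard-time date in Umath Administrative Region, March 31, 2022, is outside the daylight-saving period (3 April – 7 November), so Umath Administrative Region is on standard time, UTC+04:30.
08:45 UTC + 4h30m = 13:15 Umath Administrative Region.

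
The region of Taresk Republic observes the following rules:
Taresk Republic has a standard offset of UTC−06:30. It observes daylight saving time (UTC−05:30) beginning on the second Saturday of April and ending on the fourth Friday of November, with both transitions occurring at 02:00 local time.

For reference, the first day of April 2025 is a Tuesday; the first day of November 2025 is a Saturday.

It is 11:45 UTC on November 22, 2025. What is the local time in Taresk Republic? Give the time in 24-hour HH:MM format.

06:15

1 April 2025 is a Tuesday, so the first Saturday is April 5 and the second is April 12.
1 November 2025 is a Saturday, so the first Friday is November 7 and the fourth is November 28.
At the standard offset (UTC−06:30), 11:45 UTC − 6h30m = 05:15 Taresk Republic standard time.
The standard-time date in Taresk Republic, November 22, 2025, lies within the daylight-saving period (12 April – 28 November), so Taresk Republic is on daylight time, UTC−05:30.
11:45 UTC − 5h30m = 06:15 local.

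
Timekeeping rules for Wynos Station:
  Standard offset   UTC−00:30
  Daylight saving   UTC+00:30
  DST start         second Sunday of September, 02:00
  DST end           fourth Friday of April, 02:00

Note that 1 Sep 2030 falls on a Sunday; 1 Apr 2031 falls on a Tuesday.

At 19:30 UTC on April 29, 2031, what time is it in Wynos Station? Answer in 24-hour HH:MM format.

19:00

1 September 2030 is a Sunday, so the first Sunday is September 1 and the second is September 8.
1 April 2031 is a Tuesday, so the first Friday is April 4 and the fourth is April 25.
At the standard offset (UTC−00:30), 19:30 UTC − 0h30m = 19:00 Wynos Station standard time.
Daylight saving runs 8 September 2030 – 25 April 2031; the standard-time date in Wynos Station, April 29, 2031, is outside that window, so Wynos Station is on standard time at UTC−00:30.
19:30 UTC − 0h30m = 19:00 local.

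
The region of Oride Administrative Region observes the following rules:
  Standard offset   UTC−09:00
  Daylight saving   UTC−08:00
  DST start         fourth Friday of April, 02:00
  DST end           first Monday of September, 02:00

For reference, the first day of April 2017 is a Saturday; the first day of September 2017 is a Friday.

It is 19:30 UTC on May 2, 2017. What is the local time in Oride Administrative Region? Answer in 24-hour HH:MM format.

11:30

1 April 2017 is a Saturday, so the first Friday is April 7 and the fourth is April 28.
1 September 2017 is a Friday, so the first Monday is September 4.
At the standard offset (UTC−09:00), 19:30 UTC − 9h = 10:30 Oride Administrative Region standard time.
Daylight saving runs 28 April – 4 September; the standard-time date in Oride Administrative Region, May 2, 2017, is inside that window, so Oride Administrative Region is at UTC−08:00.
19:30 UTC − 8h = 11:30 local.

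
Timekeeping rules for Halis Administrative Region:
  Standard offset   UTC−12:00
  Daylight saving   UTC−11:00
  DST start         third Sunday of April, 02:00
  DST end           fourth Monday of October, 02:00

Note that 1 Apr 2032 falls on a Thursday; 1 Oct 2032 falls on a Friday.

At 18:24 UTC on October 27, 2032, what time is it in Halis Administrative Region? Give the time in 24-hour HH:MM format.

06:24

1 April 2032 is a Thursday, so the first Sunday is April 4 and the third is April 18.
1 October 2032 is a Friday, so the first Monday is October 4 and the fourth is October 25.
At the standard offset (UTC−12:00), 18:24 UTC − 12h = 06:24 Halis Administrative Region standard time.
Daylight saving runs 18 April – 25 October; the standard-time date in Halis Administrative Region, October 27, 2032, is outside that window, so Halis Administrative Region is on standard time at UTC−12:00.
18:24 UTC − 12h = 06:24 local.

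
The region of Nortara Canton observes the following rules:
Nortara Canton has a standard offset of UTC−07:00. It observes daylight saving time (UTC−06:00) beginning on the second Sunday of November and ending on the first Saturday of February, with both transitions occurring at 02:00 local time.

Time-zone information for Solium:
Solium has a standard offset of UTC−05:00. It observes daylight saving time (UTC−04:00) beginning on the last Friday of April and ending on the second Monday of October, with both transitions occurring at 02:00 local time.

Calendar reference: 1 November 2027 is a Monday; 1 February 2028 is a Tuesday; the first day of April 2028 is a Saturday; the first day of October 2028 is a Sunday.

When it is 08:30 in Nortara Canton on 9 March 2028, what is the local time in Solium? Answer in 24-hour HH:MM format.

10:30

1 November 2027 is a Monday, so the first Sunday is November 7 and the second is November 14.
1 February 2028 is a Tuesday, so the first Saturday is February 5.
Daylight saving runs 14 November 2027 – 5 February 2028; 9 March 2028 is outside that window, so Nortara Canton is on standard time at UTC−07:00.
08:30 Nortara Canton + 7h = 15:30 UTC.
1 April 2028 is a Saturday, so Fridays fall on 7, 14, 21, 28; the last is April 28.
1 October 2028 is a Sunday, so the first Monday is October 2 and the second is October 9.
At the standard offset (UTC−05:00), 15:30 UTC − 5h = 10:30 Solium standard time.
Daylight saving runs 28 April – 9 October; the standard-time date in Solium, 9 March 2028, is outside that window, so Solium is on standard time at UTC−05:00.
15:30 UTC − 5h = 10:30 Solium.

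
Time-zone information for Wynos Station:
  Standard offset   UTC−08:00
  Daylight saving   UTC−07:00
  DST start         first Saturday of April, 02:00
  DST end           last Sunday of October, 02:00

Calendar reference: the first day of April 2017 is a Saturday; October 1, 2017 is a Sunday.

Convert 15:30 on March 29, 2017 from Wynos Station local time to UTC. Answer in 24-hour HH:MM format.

23:30

1 April 2017 is a Saturday, so the first Saturday is April 1.
1 October 2017 is a Sunday, so Sundays fall on 1, 8, 15, 22, 29; the last is October 29.
Daylight saving runs 1 April – 29 October; March 29, 2017 is outside that window, so Wynos Station is on standard time at UTC−08:00.
15:30 local + 8h = 23:30 UTC.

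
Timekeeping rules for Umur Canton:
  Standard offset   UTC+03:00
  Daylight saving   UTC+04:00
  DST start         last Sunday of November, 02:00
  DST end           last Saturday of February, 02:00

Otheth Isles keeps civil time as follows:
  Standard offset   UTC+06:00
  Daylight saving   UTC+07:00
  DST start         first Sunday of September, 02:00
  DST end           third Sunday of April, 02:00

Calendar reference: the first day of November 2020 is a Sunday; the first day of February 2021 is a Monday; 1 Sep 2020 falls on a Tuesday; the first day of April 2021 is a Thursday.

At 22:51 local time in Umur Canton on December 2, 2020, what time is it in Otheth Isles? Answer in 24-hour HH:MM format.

01:51

1 November 2020 is a Sunday, so Sundays fall on 1, 8, 15, 22, 29; the last is November 29.
1 February 2021 is a Monday, so Saturdays fall on 6, 13, 20, 27; the last is February 27.
Daylight saving runs 29 November 2020 – 27 February 2021; December 2, 2020 is inside that window, so Umur Canton is at UTC+04:00.
22:51 Umur Canton − 4h = 18:51 UTC.
1 September 2020 is a Tuesday, so the first Sunday is September 6.
1 April 2021 is a Thursday, so the first Sunday is April 4 and the third is April 18.
At the standard offset (UTC+06:00), 18:51 UTC + 6h = 00:51 Otheth Isles standard time (rolling into the next day, 3 December 2020).
The standard-time date in Otheth Isles, December 3, 2020, falls between 6 September 2020 and 18 April 2021, so daylight saving is in effect and Otheth Isles is at UTC+07:00.
18:51 UTC + 7h = 01:51 Otheth Isles (rolling into the next day, 3 December 2020).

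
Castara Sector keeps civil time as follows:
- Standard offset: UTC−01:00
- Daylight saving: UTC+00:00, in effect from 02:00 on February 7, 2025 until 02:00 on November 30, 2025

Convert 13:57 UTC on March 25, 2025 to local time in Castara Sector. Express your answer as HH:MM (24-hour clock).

13:57

At the standard offset (UTC−01:00), 13:57 UTC − 1h = 12:57 Castara Sector standard time.
The standard-time date in Castara Sector, March 25, 2025, falls between 7 February and 30 November, so daylight saving is in effect and Castara Sector is at UTC+00:00.
13:57 UTC + 0h = 13:57 local.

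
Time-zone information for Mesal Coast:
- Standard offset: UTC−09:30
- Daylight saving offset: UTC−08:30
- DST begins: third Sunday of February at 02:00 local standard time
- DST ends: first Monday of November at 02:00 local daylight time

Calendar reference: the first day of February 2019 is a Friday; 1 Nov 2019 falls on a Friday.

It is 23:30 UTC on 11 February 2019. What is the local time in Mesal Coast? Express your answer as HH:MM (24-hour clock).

1 February 2019 is a Friday, so the first Sunday is February 3 and the third is February 17.
1 November 2019 is a Friday, so the first Monday is November 4.
At the standard offset (UTC−09:30), 23:30 UTC − 9h30m = 14:00 Mesal Coast standard time.
The standard-time date in Mesal Coast, 11 February 2019, is outside the daylight-saving period (17 February – 4 November), so Mesal Coast is on standard time, UTC−09:30.
23:30 UTC − 9h30m = 14:00 local.

14:00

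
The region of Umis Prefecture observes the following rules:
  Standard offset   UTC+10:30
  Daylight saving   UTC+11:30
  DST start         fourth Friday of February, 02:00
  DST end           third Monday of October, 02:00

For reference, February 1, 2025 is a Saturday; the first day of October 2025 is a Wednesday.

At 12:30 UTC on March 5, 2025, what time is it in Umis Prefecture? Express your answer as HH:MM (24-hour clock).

1 February 2025 is a Saturday, so the first Friday is February 7 and the fourth is February 28.
1 October 2025 is a Wednesday, so the first Monday is October 6 and the third is October 20.
At the standard offset (UTC+10:30), 12:30 UTC + 10h30m = 23:00 Umis Prefecture standard time.
The standard-time date in Umis Prefecture, March 5, 2025, lies within the daylight-saving period (28 February – 20 October), so Umis Prefecture is on daylight time, UTC+11:30.
12:30 UTC + 11h30m = 00:00 local (rolling into the next day, 6 March 2025).

00:00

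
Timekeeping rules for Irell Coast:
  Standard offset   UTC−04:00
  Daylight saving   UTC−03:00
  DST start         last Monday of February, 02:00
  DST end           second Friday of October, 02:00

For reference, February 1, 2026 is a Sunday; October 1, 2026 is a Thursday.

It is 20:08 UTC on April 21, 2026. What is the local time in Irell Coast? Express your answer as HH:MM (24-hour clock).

1 February 2026 is a Sunday, so Mondays fall on 2, 9, 16, 23; the last is February 23.
1 October 2026 is a Thursday, so the first Friday is October 2 and the second is October 9.
At the standard offset (UTC−04:00), 20:08 UTC − 4h = 16:08 Irell Coast standard time.
The standard-time date in Irell Coast, April 21, 2026, lies within the daylight-saving period (23 February – 9 October), so Irell Coast is on daylight time, UTC−03:00.
20:08 UTC − 3h = 17:08 local.

17:08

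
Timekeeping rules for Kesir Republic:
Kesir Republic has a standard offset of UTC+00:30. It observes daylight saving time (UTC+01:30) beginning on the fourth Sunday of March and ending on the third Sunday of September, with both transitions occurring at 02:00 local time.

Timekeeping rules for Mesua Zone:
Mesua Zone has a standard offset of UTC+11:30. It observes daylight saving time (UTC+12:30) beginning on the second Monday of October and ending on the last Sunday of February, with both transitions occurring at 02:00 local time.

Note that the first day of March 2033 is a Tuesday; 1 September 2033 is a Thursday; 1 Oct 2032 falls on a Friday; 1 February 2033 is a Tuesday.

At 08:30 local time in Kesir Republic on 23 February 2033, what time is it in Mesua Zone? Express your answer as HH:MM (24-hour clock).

1 March 2033 is a Tuesday, so the first Sunday is March 6 and the fourth is March 27.
1 September 2033 is a Thursday, so the first Sunday is September 4 and the third is September 18.
Daylight saving runs 27 March – 18 September; 23 February 2033 is outside that window, so Kesir Republic is on standard time at UTC+00:30.
08:30 Kesir Republic − 0h30m = 08:00 UTC.
1 October 2032 is a Friday, so the first Monday is October 4 and the second is October 11.
1 February 2033 is a Tuesday, so Sundays fall on 6, 13, 20, 27; the last is February 27.
At the standard offset (UTC+11:30), 08:00 UTC + 11h30m = 19:30 Mesua Zone standard time.
The standard-time date in Mesua Zone, 23 February 2033, falls between 11 October 2032 and 27 February 2033, so daylight saving is in effect and Mesua Zone is at UTC+12:30.
08:00 UTC + 12h30m = 20:30 Mesua Zone.

20:30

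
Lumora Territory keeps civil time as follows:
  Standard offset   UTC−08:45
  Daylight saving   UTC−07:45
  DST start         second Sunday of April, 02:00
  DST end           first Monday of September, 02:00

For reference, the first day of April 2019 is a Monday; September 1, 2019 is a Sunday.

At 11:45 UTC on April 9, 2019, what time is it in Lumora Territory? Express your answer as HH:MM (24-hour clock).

03:00

1 April 2019 is a Monday, so the first Sunday is April 7 and the second is April 14.
1 September 2019 is a Sunday, so the first Monday is September 2.
At the standard offset (UTC−08:45), 11:45 UTC − 8h45m = 03:00 Lumora Territory standard time.
The standard-time date in Lumora Territory, April 9, 2019, is outside the daylight-saving period (14 April – 2 September), so Lumora Territory is on standard time, UTC−08:45.
11:45 UTC − 8h45m = 03:00 local.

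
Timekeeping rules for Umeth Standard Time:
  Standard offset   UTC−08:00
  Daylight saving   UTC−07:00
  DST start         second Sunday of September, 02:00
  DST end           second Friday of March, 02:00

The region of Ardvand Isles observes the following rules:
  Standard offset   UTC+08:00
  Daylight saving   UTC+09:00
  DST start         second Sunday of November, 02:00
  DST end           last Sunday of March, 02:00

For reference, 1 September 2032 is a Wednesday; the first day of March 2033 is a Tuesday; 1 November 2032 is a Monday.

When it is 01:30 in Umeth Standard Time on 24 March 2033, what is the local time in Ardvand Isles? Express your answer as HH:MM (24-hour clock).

18:30

1 September 2032 is a Wednesday, so the first Sunday is September 5 and the second is September 12.
1 March 2033 is a Tuesday, so the first Friday is March 4 and the second is March 11.
24 March 2033 is outside the daylight-saving period (12 September 2032 – 11 March 2033), so Umeth Standard Time is on standard time, UTC−08:00.
01:30 Umeth Standard Time + 8h = 09:30 UTC.
1 November 2032 is a Monday, so the first Sunday is November 7 and the second is November 14.
1 March 2033 is a Tuesday, so Sundays fall on 6, 13, 20, 27; the last is March 27.
At the standard offset (UTC+08:00), 09:30 UTC + 8h = 17:30 Ardvand Isles standard time.
Daylight saving runs 14 November 2032 – 27 March 2033; the standard-time date in Ardvand Isles, 24 March 2033, is inside that window, so Ardvand Isles is at UTC+09:00.
09:30 UTC + 9h = 18:30 Ardvand Isles.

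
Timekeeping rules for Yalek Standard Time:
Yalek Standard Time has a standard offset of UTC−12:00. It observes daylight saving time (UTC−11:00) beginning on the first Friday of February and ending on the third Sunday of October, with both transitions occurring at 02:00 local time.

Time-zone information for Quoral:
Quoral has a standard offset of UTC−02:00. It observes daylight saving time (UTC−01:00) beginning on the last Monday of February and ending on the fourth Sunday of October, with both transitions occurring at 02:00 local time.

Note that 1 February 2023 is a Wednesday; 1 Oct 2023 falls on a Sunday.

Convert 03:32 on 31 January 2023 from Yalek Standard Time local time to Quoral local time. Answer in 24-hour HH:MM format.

13:32

1 February 2023 is a Wednesday, so the first Friday is February 3.
1 October 2023 is a Sunday, so the first Sunday is October 1 and the third is October 15.
Daylight saving runs 3 February – 15 October; 31 January 2023 is outside that window, so Yalek Standard Time is on standard time at UTC−12:00.
03:32 Yalek Standard Time + 12h = 15:32 UTC.
1 February 2023 is a Wednesday, so Mondays fall on 6, 13, 20, 27; the last is February 27.
1 October 2023 is a Sunday, so the first Sunday is October 1 and the fourth is October 22.
At the standard offset (UTC−02:00), 15:32 UTC − 2h = 13:32 Quoral standard time.
The standard-time date in Quoral, 31 January 2023, does not fall between 27 February and 22 October, so daylight saving is not in effect and Quoral is at UTC−02:00.
15:32 UTC − 2h = 13:32 Quoral.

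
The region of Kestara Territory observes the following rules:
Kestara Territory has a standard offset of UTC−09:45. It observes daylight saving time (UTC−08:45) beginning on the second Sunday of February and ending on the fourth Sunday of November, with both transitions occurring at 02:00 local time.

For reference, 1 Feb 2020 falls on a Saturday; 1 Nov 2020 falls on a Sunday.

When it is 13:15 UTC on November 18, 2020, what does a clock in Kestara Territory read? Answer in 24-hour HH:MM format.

1 February 2020 is a Saturday, so the first Sunday is February 2 and the second is February 9.
1 November 2020 is a Sunday, so the first Sunday is November 1 and the fourth is November 22.
At the standard offset (UTC−09:45), 13:15 UTC − 9h45m = 03:30 Kestara Territory standard time.
Daylight saving runs 9 February – 22 November; the standard-time date in Kestara Territory, November 18, 2020, is inside that window, so Kestara Territory is at UTC−08:45.
13:15 UTC − 8h45m = 04:30 local.

04:30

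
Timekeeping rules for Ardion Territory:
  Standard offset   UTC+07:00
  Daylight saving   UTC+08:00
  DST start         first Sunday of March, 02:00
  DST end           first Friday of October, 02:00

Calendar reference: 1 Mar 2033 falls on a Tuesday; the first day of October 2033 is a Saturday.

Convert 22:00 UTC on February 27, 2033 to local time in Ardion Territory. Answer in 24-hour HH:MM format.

05:00

1 March 2033 is a Tuesday, so the first Sunday is March 6.
1 October 2033 is a Saturday, so the first Friday is October 7.
At the standard offset (UTC+07:00), 22:00 UTC + 7h = 05:00 Ardion Territory standard time (rolling into the next day, 28 February 2033).
Daylight saving runs 6 March – 7 October; the standard-time date in Ardion Territory, February 28, 2033, is outside that window, so Ardion Territory is on standard time at UTC+07:00.
22:00 UTC + 7h = 05:00 local (rolling into the next day, 28 February 2033).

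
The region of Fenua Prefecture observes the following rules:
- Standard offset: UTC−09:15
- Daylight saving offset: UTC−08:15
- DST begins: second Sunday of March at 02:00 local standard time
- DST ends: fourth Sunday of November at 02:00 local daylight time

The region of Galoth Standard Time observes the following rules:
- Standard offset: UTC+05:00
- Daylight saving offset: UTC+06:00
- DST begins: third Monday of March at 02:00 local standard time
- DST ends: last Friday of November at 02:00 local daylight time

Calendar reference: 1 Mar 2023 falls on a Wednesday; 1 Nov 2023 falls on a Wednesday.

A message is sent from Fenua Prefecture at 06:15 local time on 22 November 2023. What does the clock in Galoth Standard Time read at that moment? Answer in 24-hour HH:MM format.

1 March 2023 is a Wednesday, so the first Sunday is March 5 and the second is March 12.
1 November 2023 is a Wednesday, so the first Sunday is November 5 and the fourth is November 26.
22 November 2023 falls between 12 March and 26 November, so daylight saving is in effect and Fenua Prefecture is at UTC−08:15.
06:15 Fenua Prefecture + 8h15m = 14:30 UTC.
1 March 2023 is a Wednesday, so the first Monday is March 6 and the third is March 20.
1 November 2023 is a Wednesday, so Fridays fall on 3, 10, 17, 24; the last is November 24.
At the standard offset (UTC+05:00), 14:30 UTC + 5h = 19:30 Galoth Standard Time standard time.
Daylight saving runs 20 March – 24 November; the standard-time date in Galoth Standard Time, 22 November 2023, is inside that window, so Galoth Standard Time is at UTC+06:00.
14:30 UTC + 6h = 20:30 Galoth Standard Time.

20:30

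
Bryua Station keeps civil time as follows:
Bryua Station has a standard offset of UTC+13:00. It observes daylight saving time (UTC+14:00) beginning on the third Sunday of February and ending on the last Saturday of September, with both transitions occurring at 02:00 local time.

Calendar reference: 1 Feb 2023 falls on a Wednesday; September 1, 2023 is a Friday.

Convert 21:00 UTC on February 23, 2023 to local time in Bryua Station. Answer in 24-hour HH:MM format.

1 February 2023 is a Wednesday, so the first Sunday is February 5 and the third is February 19.
1 September 2023 is a Friday, so Saturdays fall on 2, 9, 16, 23, 30; the last is September 30.
At the standard offset (UTC+13:00), 21:00 UTC + 13h = 10:00 Bryua Station standard time (rolling into the next day, 24 February 2023).
The standard-time date in Bryua Station, February 24, 2023, lies within the daylight-saving period (19 February – 30 September), so Bryua Station is on daylight time, UTC+14:00.
21:00 UTC + 14h = 11:00 local (rolling into the next day, 24 February 2023).

11:00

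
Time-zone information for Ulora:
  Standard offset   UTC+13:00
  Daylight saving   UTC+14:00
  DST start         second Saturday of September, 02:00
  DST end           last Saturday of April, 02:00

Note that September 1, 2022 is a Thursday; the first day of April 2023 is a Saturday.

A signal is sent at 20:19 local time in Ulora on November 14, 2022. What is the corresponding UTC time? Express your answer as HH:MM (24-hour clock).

06:19

1 September 2022 is a Thursday, so the first Saturday is September 3 and the second is September 10.
1 April 2023 is a Saturday, so Saturdays fall on 1, 8, 15, 22, 29; the last is April 29.
November 14, 2022 lies within the daylight-saving period (10 September 2022 – 29 April 2023), so Ulora is on daylight time, UTC+14:00.
20:19 local − 14h = 06:19 UTC.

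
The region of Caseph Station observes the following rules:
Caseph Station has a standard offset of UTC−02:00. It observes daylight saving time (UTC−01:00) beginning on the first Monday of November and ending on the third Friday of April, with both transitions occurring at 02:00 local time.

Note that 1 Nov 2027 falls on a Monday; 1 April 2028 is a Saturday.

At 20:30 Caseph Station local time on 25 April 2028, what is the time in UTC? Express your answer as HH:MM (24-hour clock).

1 November 2027 is a Monday, so the first Monday is November 1.
1 April 2028 is a Saturday, so the first Friday is April 7 and the third is April 21.
25 April 2028 does not fall between 1 November 2027 and 21 April 2028, so daylight saving is not in effect and Caseph Station is at UTC−02:00.
20:30 local + 2h = 22:30 UTC.

22:30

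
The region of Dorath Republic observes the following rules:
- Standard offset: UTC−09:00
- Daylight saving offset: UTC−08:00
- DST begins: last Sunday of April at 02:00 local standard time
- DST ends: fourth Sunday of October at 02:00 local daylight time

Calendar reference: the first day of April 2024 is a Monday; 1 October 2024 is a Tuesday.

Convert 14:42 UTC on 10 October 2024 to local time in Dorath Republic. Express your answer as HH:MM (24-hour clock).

06:42

1 April 2024 is a Monday, so Sundays fall on 7, 14, 21, 28; the last is April 28.
1 October 2024 is a Tuesday, so the first Sunday is October 6 and the fourth is October 27.
At the standard offset (UTC−09:00), 14:42 UTC − 9h = 05:42 Dorath Republic standard time.
Daylight saving runs 28 April – 27 October; the standard-time date in Dorath Republic, 10 October 2024, is inside that window, so Dorath Republic is at UTC−08:00.
14:42 UTC − 8h = 06:42 local.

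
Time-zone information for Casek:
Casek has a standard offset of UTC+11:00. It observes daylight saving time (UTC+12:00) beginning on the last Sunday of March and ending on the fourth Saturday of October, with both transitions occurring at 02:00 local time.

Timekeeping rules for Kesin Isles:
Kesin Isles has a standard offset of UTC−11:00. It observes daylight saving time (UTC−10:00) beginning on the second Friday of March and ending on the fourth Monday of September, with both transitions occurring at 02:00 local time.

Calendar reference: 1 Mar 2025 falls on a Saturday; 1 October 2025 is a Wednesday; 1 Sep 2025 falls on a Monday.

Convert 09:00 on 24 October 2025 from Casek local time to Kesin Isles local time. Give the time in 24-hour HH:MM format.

1 March 2025 is a Saturday, so Sundays fall on 2, 9, 16, 23, 30; the last is March 30.
1 October 2025 is a Wednesday, so the first Saturday is October 4 and the fourth is October 25.
24 October 2025 falls between 30 March and 25 October, so daylight saving is in effect and Casek is at UTC+12:00.
09:00 Casek − 12h = 21:00 UTC (rolling into the previous day, 23 October 2025).
1 March 2025 is a Saturday, so the first Friday is March 7 and the second is March 14.
1 September 2025 is a Monday, so the first Monday is September 1 and the fourth is September 22.
At the standard offset (UTC−11:00), 21:00 UTC − 11h = 10:00 Kesin Isles standard time.
The standard-time date in Kesin Isles, 23 October 2025, is outside the daylight-saving period (14 March – 22 September), so Kesin Isles is on standard time, UTC−11:00.
21:00 UTC − 11h = 10:00 Kesin Isles.

10:00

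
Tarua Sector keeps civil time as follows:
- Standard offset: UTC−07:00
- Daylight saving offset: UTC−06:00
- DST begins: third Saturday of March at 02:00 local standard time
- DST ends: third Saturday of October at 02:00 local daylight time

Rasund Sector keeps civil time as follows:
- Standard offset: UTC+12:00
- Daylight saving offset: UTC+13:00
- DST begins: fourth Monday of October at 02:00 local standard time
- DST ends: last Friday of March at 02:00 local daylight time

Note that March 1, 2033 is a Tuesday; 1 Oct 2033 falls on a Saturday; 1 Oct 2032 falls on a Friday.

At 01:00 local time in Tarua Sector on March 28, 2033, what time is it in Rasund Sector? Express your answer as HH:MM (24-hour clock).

1 March 2033 is a Tuesday, so the first Saturday is March 5 and the third is March 19.
1 October 2033 is a Saturday, so the first Saturday is October 1 and the third is October 15.
March 28, 2033 falls between 19 March and 15 October, so daylight saving is in effect and Tarua Sector is at UTC−06:00.
01:00 Tarua Sector + 6h = 07:00 UTC.
1 October 2032 is a Friday, so the first Monday is October 4 and the fourth is October 25.
1 March 2033 is a Tuesday, so Fridays fall on 4, 11, 18, 25; the last is March 25.
At the standard offset (UTC+12:00), 07:00 UTC + 12h = 19:00 Rasund Sector standard time.
Daylight saving runs 25 October 2032 – 25 March 2033; the standard-time date in Rasund Sector, March 28, 2033, is outside that window, so Rasund Sector is on standard time at UTC+12:00.
07:00 UTC + 12h = 19:00 Rasund Sector.

19:00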